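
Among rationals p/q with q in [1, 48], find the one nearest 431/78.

Expand x = 431/78 as a continued fraction with the Euclidean algorithm:
  431 = 5*78 + 41, so a_0 = 5.
  78 = 1*41 + 37, so a_1 = 1.
  41 = 1*37 + 4, so a_2 = 1.
  37 = 9*4 + 1, so a_3 = 9.
  4 = 4*1 + 0, so a_4 = 4.
so x = [5; 1, 1, 9, 4].
Convergents (p_i = a_i*p_{i-1} + p_{i-2}, q_i = a_i*q_{i-1} + q_{i-2} with p_{-2}=0, p_{-1}=1, q_{-2}=1, q_{-1}=0), until the denominator exceeds 48:
  i=0: a_0=5, p_0 = 5*1 + 0 = 5, q_0 = 5*0 + 1 = 1.
  i=1: a_1=1, p_1 = 1*5 + 1 = 6, q_1 = 1*1 + 0 = 1.
  i=2: a_2=1, p_2 = 1*6 + 5 = 11, q_2 = 1*1 + 1 = 2.
  i=3: a_3=9, p_3 = 9*11 + 6 = 105, q_3 = 9*2 + 1 = 19.
  i=4: a_4=4, p_4 = 4*105 + 11 = 431, q_4 = 4*19 + 2 = 78.
q_4 = 78 > 48, so the last convergent with denominator <= 48 is p_3/q_3 = 105/19.
The closest fraction with denominator <= 48 is either p_3/q_3 or the intermediate fraction (k*p_3 + p_2)/(k*q_3 + q_2) with the largest k >= 1 whose denominator stays <= 48; these approach x as k grows, and every other convergent or intermediate fraction in range is farther away.
Largest k: floor((48 - q_2)/q_3) = floor((48 - 2)/19) = 2.
That gives (2*105 + 11)/(2*19 + 2) = 221/40.
Compare the errors: |x - 105/19| = |431*19 - 105*78|/(78*19) = 1/1482, and |x - 221/40| = |431*40 - 221*78|/(78*40) = 2/3120.
Cross-multiplying, 2*1482 = 2964 < 3120 = 1*3120, so 2/3120 is smaller: the intermediate fraction 221/40 is closer to x than 105/19.

221/40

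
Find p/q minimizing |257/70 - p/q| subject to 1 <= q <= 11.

11/3

Expand x = 257/70 as a continued fraction with the Euclidean algorithm:
  257 = 3*70 + 47, so a_0 = 3.
  70 = 1*47 + 23, so a_1 = 1.
  47 = 2*23 + 1, so a_2 = 2.
  23 = 23*1 + 0, so a_3 = 23.
so x = [3; 1, 2, 23].
Convergents (p_i = a_i*p_{i-1} + p_{i-2}, q_i = a_i*q_{i-1} + q_{i-2} with p_{-2}=0, p_{-1}=1, q_{-2}=1, q_{-1}=0), until the denominator exceeds 11:
  i=0: a_0=3, p_0 = 3*1 + 0 = 3, q_0 = 3*0 + 1 = 1.
  i=1: a_1=1, p_1 = 1*3 + 1 = 4, q_1 = 1*1 + 0 = 1.
  i=2: a_2=2, p_2 = 2*4 + 3 = 11, q_2 = 2*1 + 1 = 3.
  i=3: a_3=23, p_3 = 23*11 + 4 = 257, q_3 = 23*3 + 1 = 70.
q_3 = 70 > 11, so the last convergent with denominator <= 11 is p_2/q_2 = 11/3.
The closest fraction with denominator <= 11 is either p_2/q_2 or the intermediate fraction (k*p_2 + p_1)/(k*q_2 + q_1) with the largest k >= 1 whose denominator stays <= 11; these approach x as k grows, and every other convergent or intermediate fraction in range is farther away.
Largest k: floor((11 - q_1)/q_2) = floor((11 - 1)/3) = 3.
That gives (3*11 + 4)/(3*3 + 1) = 37/10.
Compare the errors: |x - 11/3| = |257*3 - 11*70|/(70*3) = 1/210, and |x - 37/10| = |257*10 - 37*70|/(70*10) = 20/700.
Cross-multiplying, 1*700 = 700 < 4200 = 20*210, so 1/210 is smaller: the convergent 11/3 is closer to x than 37/10.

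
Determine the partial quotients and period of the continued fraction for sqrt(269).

Write x_i = (sqrt(269) + m_i)/d_i with (m_0, d_0) = (0, 1). a_0 = floor(sqrt(269)) = 16, since 16^2 = 256 <= 269 < 289 = 17^2.
Iterate m_{i+1} = d_i*a_i - m_i, d_{i+1} = (269 - m_{i+1}^2)/d_i, a_{i+1} = floor((a_0 + m_{i+1})/d_{i+1}):
  m_1 = 1*16 - 0 = 16, d_1 = (269 - 16^2)/1 = 13/1 = 13, a_1 = floor((16 + 16)/13) = 2.
  m_2 = 13*2 - 16 = 10, d_2 = (269 - 10^2)/13 = 169/13 = 13, a_2 = floor((16 + 10)/13) = 2.
  m_3 = 13*2 - 10 = 16, d_3 = (269 - 16^2)/13 = 13/13 = 1, a_3 = floor((16 + 16)/1) = 32.
  m_4 = 1*32 - 16 = 16, d_4 = (269 - 16^2)/1 = 13/1 = 13: (m_4, d_4) = (m_1, d_1) = (16, 13), so from here the quotients repeat a_1, ..., a_3; the period length is 3.
Hence the expansion of sqrt(269) is a_0 = 16 followed by the repeating block 2, 2, 32 (period 3).

[16; (2, 2, 32)]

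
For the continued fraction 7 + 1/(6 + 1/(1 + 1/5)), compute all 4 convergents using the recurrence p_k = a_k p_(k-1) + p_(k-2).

7/1, 43/6, 50/7, 293/41

Using the convergent recurrence p_i = a_i*p_{i-1} + p_{i-2}, q_i = a_i*q_{i-1} + q_{i-2} with p_{-2}=0, p_{-1}=1, q_{-2}=1, q_{-1}=0:
  i=0: a_0=7, p_0 = 7*1 + 0 = 7, q_0 = 7*0 + 1 = 1.
  i=1: a_1=6, p_1 = 6*7 + 1 = 43, q_1 = 6*1 + 0 = 6.
  i=2: a_2=1, p_2 = 1*43 + 7 = 50, q_2 = 1*6 + 1 = 7.
  i=3: a_3=5, p_3 = 5*50 + 43 = 293, q_3 = 5*7 + 6 = 41.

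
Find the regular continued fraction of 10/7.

Run the Euclidean algorithm on 10 and 7; the successive quotients are the partial quotients a_0, a_1, ... (each step inverts the fractional part left over by the previous one):
  10 = 1*7 + 3, so a_0 = 1.
  7 = 2*3 + 1, so a_1 = 2.
  3 = 3*1 + 0, so a_2 = 3.
The remainder reaches 0 after 3 divisions, so the expansion has 3 partial quotients, read off in order.

[1; 2, 3]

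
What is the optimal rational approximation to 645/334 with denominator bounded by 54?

Expand x = 645/334 as a continued fraction with the Euclidean algorithm:
  645 = 1*334 + 311, so a_0 = 1.
  334 = 1*311 + 23, so a_1 = 1.
  311 = 13*23 + 12, so a_2 = 13.
  23 = 1*12 + 11, so a_3 = 1.
  12 = 1*11 + 1, so a_4 = 1.
  11 = 11*1 + 0, so a_5 = 11.
so x = [1; 1, 13, 1, 1, 11].
Convergents (p_i = a_i*p_{i-1} + p_{i-2}, q_i = a_i*q_{i-1} + q_{i-2} with p_{-2}=0, p_{-1}=1, q_{-2}=1, q_{-1}=0), until the denominator exceeds 54:
  i=0: a_0=1, p_0 = 1*1 + 0 = 1, q_0 = 1*0 + 1 = 1.
  i=1: a_1=1, p_1 = 1*1 + 1 = 2, q_1 = 1*1 + 0 = 1.
  i=2: a_2=13, p_2 = 13*2 + 1 = 27, q_2 = 13*1 + 1 = 14.
  i=3: a_3=1, p_3 = 1*27 + 2 = 29, q_3 = 1*14 + 1 = 15.
  i=4: a_4=1, p_4 = 1*29 + 27 = 56, q_4 = 1*15 + 14 = 29.
  i=5: a_5=11, p_5 = 11*56 + 29 = 645, q_5 = 11*29 + 15 = 334.
q_5 = 334 > 54, so the last convergent with denominator <= 54 is p_4/q_4 = 56/29.
The closest fraction with denominator <= 54 is either p_4/q_4 or the intermediate fraction (k*p_4 + p_3)/(k*q_4 + q_3) with the largest k >= 1 whose denominator stays <= 54; these approach x as k grows, and every other convergent or intermediate fraction in range is farther away.
Largest k: floor((54 - q_3)/q_4) = floor((54 - 15)/29) = 1.
That gives (1*56 + 29)/(1*29 + 15) = 85/44.
Compare the errors: |x - 56/29| = |645*29 - 56*334|/(334*29) = 1/9686, and |x - 85/44| = |645*44 - 85*334|/(334*44) = 10/14696.
Cross-multiplying, 1*14696 = 14696 < 96860 = 10*9686, so 1/9686 is smaller: the convergent 56/29 is closer to x than 85/44.

56/29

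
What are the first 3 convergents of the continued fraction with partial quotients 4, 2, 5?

Using the convergent recurrence p_i = a_i*p_{i-1} + p_{i-2}, q_i = a_i*q_{i-1} + q_{i-2} with p_{-2}=0, p_{-1}=1, q_{-2}=1, q_{-1}=0:
  i=0: a_0=4, p_0 = 4*1 + 0 = 4, q_0 = 4*0 + 1 = 1.
  i=1: a_1=2, p_1 = 2*4 + 1 = 9, q_1 = 2*1 + 0 = 2.
  i=2: a_2=5, p_2 = 5*9 + 4 = 49, q_2 = 5*2 + 1 = 11.

4/1, 9/2, 49/11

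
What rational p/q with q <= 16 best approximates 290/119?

39/16

Expand x = 290/119 as a continued fraction with the Euclidean algorithm:
  290 = 2*119 + 52, so a_0 = 2.
  119 = 2*52 + 15, so a_1 = 2.
  52 = 3*15 + 7, so a_2 = 3.
  15 = 2*7 + 1, so a_3 = 2.
  7 = 7*1 + 0, so a_4 = 7.
so x = [2; 2, 3, 2, 7].
Convergents (p_i = a_i*p_{i-1} + p_{i-2}, q_i = a_i*q_{i-1} + q_{i-2} with p_{-2}=0, p_{-1}=1, q_{-2}=1, q_{-1}=0), until the denominator exceeds 16:
  i=0: a_0=2, p_0 = 2*1 + 0 = 2, q_0 = 2*0 + 1 = 1.
  i=1: a_1=2, p_1 = 2*2 + 1 = 5, q_1 = 2*1 + 0 = 2.
  i=2: a_2=3, p_2 = 3*5 + 2 = 17, q_2 = 3*2 + 1 = 7.
  i=3: a_3=2, p_3 = 2*17 + 5 = 39, q_3 = 2*7 + 2 = 16.
  i=4: a_4=7, p_4 = 7*39 + 17 = 290, q_4 = 7*16 + 7 = 119.
q_4 = 119 > 16, so the last convergent with denominator <= 16 is p_3/q_3 = 39/16.
The closest fraction with denominator <= 16 is either p_3/q_3 or the intermediate fraction (k*p_3 + p_2)/(k*q_3 + q_2) with the largest k >= 1 whose denominator stays <= 16; these approach x as k grows, and every other convergent or intermediate fraction in range is farther away.
Largest k: floor((16 - q_2)/q_3) = floor((16 - 7)/16) = 0.
Since k = 0, no intermediate fraction beyond p_3/q_3 has denominator <= 16, so the convergent 39/16 is the closest (its error is |290*16 - 39*119|/(119*16) = 1/1904).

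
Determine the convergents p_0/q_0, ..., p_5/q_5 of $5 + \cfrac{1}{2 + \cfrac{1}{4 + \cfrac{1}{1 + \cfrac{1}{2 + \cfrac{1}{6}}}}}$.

Using the convergent recurrence p_i = a_i*p_{i-1} + p_{i-2}, q_i = a_i*q_{i-1} + q_{i-2} with p_{-2}=0, p_{-1}=1, q_{-2}=1, q_{-1}=0:
  i=0: a_0=5, p_0 = 5*1 + 0 = 5, q_0 = 5*0 + 1 = 1.
  i=1: a_1=2, p_1 = 2*5 + 1 = 11, q_1 = 2*1 + 0 = 2.
  i=2: a_2=4, p_2 = 4*11 + 5 = 49, q_2 = 4*2 + 1 = 9.
  i=3: a_3=1, p_3 = 1*49 + 11 = 60, q_3 = 1*9 + 2 = 11.
  i=4: a_4=2, p_4 = 2*60 + 49 = 169, q_4 = 2*11 + 9 = 31.
  i=5: a_5=6, p_5 = 6*169 + 60 = 1074, q_5 = 6*31 + 11 = 197.

5/1, 11/2, 49/9, 60/11, 169/31, 1074/197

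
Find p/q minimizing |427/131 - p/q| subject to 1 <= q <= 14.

Expand x = 427/131 as a continued fraction with the Euclidean algorithm:
  427 = 3*131 + 34, so a_0 = 3.
  131 = 3*34 + 29, so a_1 = 3.
  34 = 1*29 + 5, so a_2 = 1.
  29 = 5*5 + 4, so a_3 = 5.
  5 = 1*4 + 1, so a_4 = 1.
  4 = 4*1 + 0, so a_5 = 4.
so x = [3; 3, 1, 5, 1, 4].
Convergents (p_i = a_i*p_{i-1} + p_{i-2}, q_i = a_i*q_{i-1} + q_{i-2} with p_{-2}=0, p_{-1}=1, q_{-2}=1, q_{-1}=0), until the denominator exceeds 14:
  i=0: a_0=3, p_0 = 3*1 + 0 = 3, q_0 = 3*0 + 1 = 1.
  i=1: a_1=3, p_1 = 3*3 + 1 = 10, q_1 = 3*1 + 0 = 3.
  i=2: a_2=1, p_2 = 1*10 + 3 = 13, q_2 = 1*3 + 1 = 4.
  i=3: a_3=5, p_3 = 5*13 + 10 = 75, q_3 = 5*4 + 3 = 23.
q_3 = 23 > 14, so the last convergent with denominator <= 14 is p_2/q_2 = 13/4.
The closest fraction with denominator <= 14 is either p_2/q_2 or the intermediate fraction (k*p_2 + p_1)/(k*q_2 + q_1) with the largest k >= 1 whose denominator stays <= 14; these approach x as k grows, and every other convergent or intermediate fraction in range is farther away.
Largest k: floor((14 - q_1)/q_2) = floor((14 - 3)/4) = 2.
That gives (2*13 + 10)/(2*4 + 3) = 36/11.
Compare the errors: |x - 13/4| = |427*4 - 13*131|/(131*4) = 5/524, and |x - 36/11| = |427*11 - 36*131|/(131*11) = 19/1441.
Cross-multiplying, 5*1441 = 7205 < 9956 = 19*524, so 5/524 is smaller: the convergent 13/4 is closer to x than 36/11.

13/4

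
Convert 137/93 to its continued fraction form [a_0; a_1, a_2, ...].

Run the Euclidean algorithm on 137 and 93; the successive quotients are the partial quotients a_0, a_1, ... (each step inverts the fractional part left over by the previous one):
  137 = 1*93 + 44, so a_0 = 1.
  93 = 2*44 + 5, so a_1 = 2.
  44 = 8*5 + 4, so a_2 = 8.
  5 = 1*4 + 1, so a_3 = 1.
  4 = 4*1 + 0, so a_4 = 4.
The remainder reaches 0 after 5 divisions, so the expansion has 5 partial quotients, read off in order.

[1; 2, 8, 1, 4]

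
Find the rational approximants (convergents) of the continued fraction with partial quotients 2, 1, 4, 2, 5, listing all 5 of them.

2/1, 3/1, 14/5, 31/11, 169/60

Using the convergent recurrence p_i = a_i*p_{i-1} + p_{i-2}, q_i = a_i*q_{i-1} + q_{i-2} with p_{-2}=0, p_{-1}=1, q_{-2}=1, q_{-1}=0:
  i=0: a_0=2, p_0 = 2*1 + 0 = 2, q_0 = 2*0 + 1 = 1.
  i=1: a_1=1, p_1 = 1*2 + 1 = 3, q_1 = 1*1 + 0 = 1.
  i=2: a_2=4, p_2 = 4*3 + 2 = 14, q_2 = 4*1 + 1 = 5.
  i=3: a_3=2, p_3 = 2*14 + 3 = 31, q_3 = 2*5 + 1 = 11.
  i=4: a_4=5, p_4 = 5*31 + 14 = 169, q_4 = 5*11 + 5 = 60.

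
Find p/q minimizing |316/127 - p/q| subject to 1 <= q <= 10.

5/2

Expand x = 316/127 as a continued fraction with the Euclidean algorithm:
  316 = 2*127 + 62, so a_0 = 2.
  127 = 2*62 + 3, so a_1 = 2.
  62 = 20*3 + 2, so a_2 = 20.
  3 = 1*2 + 1, so a_3 = 1.
  2 = 2*1 + 0, so a_4 = 2.
so x = [2; 2, 20, 1, 2].
Convergents (p_i = a_i*p_{i-1} + p_{i-2}, q_i = a_i*q_{i-1} + q_{i-2} with p_{-2}=0, p_{-1}=1, q_{-2}=1, q_{-1}=0), until the denominator exceeds 10:
  i=0: a_0=2, p_0 = 2*1 + 0 = 2, q_0 = 2*0 + 1 = 1.
  i=1: a_1=2, p_1 = 2*2 + 1 = 5, q_1 = 2*1 + 0 = 2.
  i=2: a_2=20, p_2 = 20*5 + 2 = 102, q_2 = 20*2 + 1 = 41.
q_2 = 41 > 10, so the last convergent with denominator <= 10 is p_1/q_1 = 5/2.
The closest fraction with denominator <= 10 is either p_1/q_1 or the intermediate fraction (k*p_1 + p_0)/(k*q_1 + q_0) with the largest k >= 1 whose denominator stays <= 10; these approach x as k grows, and every other convergent or intermediate fraction in range is farther away.
Largest k: floor((10 - q_0)/q_1) = floor((10 - 1)/2) = 4.
That gives (4*5 + 2)/(4*2 + 1) = 22/9.
Compare the errors: |x - 5/2| = |316*2 - 5*127|/(127*2) = 3/254, and |x - 22/9| = |316*9 - 22*127|/(127*9) = 50/1143.
Cross-multiplying, 3*1143 = 3429 < 12700 = 50*254, so 3/254 is smaller: the convergent 5/2 is closer to x than 22/9.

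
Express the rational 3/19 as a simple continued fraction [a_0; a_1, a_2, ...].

[0; 6, 3]

Run the Euclidean algorithm on 3 and 19; the successive quotients are the partial quotients a_0, a_1, ... (each step inverts the fractional part left over by the previous one):
  3 = 0*19 + 3, so a_0 = 0.
  19 = 6*3 + 1, so a_1 = 6.
  3 = 3*1 + 0, so a_2 = 3.
The remainder reaches 0 after 3 divisions, so the expansion has 3 partial quotients, read off in order.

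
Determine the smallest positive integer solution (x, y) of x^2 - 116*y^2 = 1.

First expand sqrt(116) as a continued fraction. With x_i = (sqrt(116) + m_i)/d_i and (m_0, d_0) = (0, 1): a_0 = floor(sqrt(116)) = 10, since 10^2 = 100 <= 116 < 121 = 11^2.
Iterate m_{i+1} = d_i*a_i - m_i, d_{i+1} = (116 - m_{i+1}^2)/d_i, a_{i+1} = floor((a_0 + m_{i+1})/d_{i+1}):
  m_1 = 1*10 - 0 = 10, d_1 = (116 - 10^2)/1 = 16/1 = 16, a_1 = floor((10 + 10)/16) = 1.
  m_2 = 16*1 - 10 = 6, d_2 = (116 - 6^2)/16 = 80/16 = 5, a_2 = floor((10 + 6)/5) = 3.
  m_3 = 5*3 - 6 = 9, d_3 = (116 - 9^2)/5 = 35/5 = 7, a_3 = floor((10 + 9)/7) = 2.
  m_4 = 7*2 - 9 = 5, d_4 = (116 - 5^2)/7 = 91/7 = 13, a_4 = floor((10 + 5)/13) = 1.
  m_5 = 13*1 - 5 = 8, d_5 = (116 - 8^2)/13 = 52/13 = 4, a_5 = floor((10 + 8)/4) = 4.
  m_6 = 4*4 - 8 = 8, d_6 = (116 - 8^2)/4 = 52/4 = 13, a_6 = floor((10 + 8)/13) = 1.
  m_7 = 13*1 - 8 = 5, d_7 = (116 - 5^2)/13 = 91/13 = 7, a_7 = floor((10 + 5)/7) = 2.
  m_8 = 7*2 - 5 = 9, d_8 = (116 - 9^2)/7 = 35/7 = 5, a_8 = floor((10 + 9)/5) = 3.
  m_9 = 5*3 - 9 = 6, d_9 = (116 - 6^2)/5 = 80/5 = 16, a_9 = floor((10 + 6)/16) = 1.
  m_10 = 16*1 - 6 = 10, d_10 = (116 - 10^2)/16 = 16/16 = 1, a_10 = floor((10 + 10)/1) = 20.
  m_11 = 1*20 - 10 = 10, d_11 = (116 - 10^2)/1 = 16/1 = 16: (m_11, d_11) = (m_1, d_1) = (10, 16), so from here the quotients repeat a_1, ..., a_10; the period length is 10.
So sqrt(116) = [10; (1, 3, 2, 1, 4, 1, 2, 3, 1, 20)] with period length k = 10.
k is even, so the fundamental solution of x^2 - 116y^2 = 1 is (p_{k-1}, q_{k-1}) = (p_9, q_9); compute convergents through index 9.
Convergents (p_i = a_i*p_{i-1} + p_{i-2}, q_i = a_i*q_{i-1} + q_{i-2} with p_{-2}=0, p_{-1}=1, q_{-2}=1, q_{-1}=0):
  i=0: a_0=10, p_0 = 10*1 + 0 = 10, q_0 = 10*0 + 1 = 1.
  i=1: a_1=1, p_1 = 1*10 + 1 = 11, q_1 = 1*1 + 0 = 1.
  i=2: a_2=3, p_2 = 3*11 + 10 = 43, q_2 = 3*1 + 1 = 4.
  i=3: a_3=2, p_3 = 2*43 + 11 = 97, q_3 = 2*4 + 1 = 9.
  i=4: a_4=1, p_4 = 1*97 + 43 = 140, q_4 = 1*9 + 4 = 13.
  i=5: a_5=4, p_5 = 4*140 + 97 = 657, q_5 = 4*13 + 9 = 61.
  i=6: a_6=1, p_6 = 1*657 + 140 = 797, q_6 = 1*61 + 13 = 74.
  i=7: a_7=2, p_7 = 2*797 + 657 = 2251, q_7 = 2*74 + 61 = 209.
  i=8: a_8=3, p_8 = 3*2251 + 797 = 7550, q_8 = 3*209 + 74 = 701.
  i=9: a_9=1, p_9 = 1*7550 + 2251 = 9801, q_9 = 1*701 + 209 = 910.
Check: 9801^2 - 116*910^2 = 96059601 - 96059600 = 1, so (x, y) = (9801, 910) solves the equation, and by the theorem it is the least positive solution.

(x, y) = (9801, 910)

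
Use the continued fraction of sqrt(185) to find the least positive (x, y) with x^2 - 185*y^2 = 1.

(x, y) = (9249, 680)

First expand sqrt(185) as a continued fraction. With x_i = (sqrt(185) + m_i)/d_i and (m_0, d_0) = (0, 1): a_0 = floor(sqrt(185)) = 13, since 13^2 = 169 <= 185 < 196 = 14^2.
Iterate m_{i+1} = d_i*a_i - m_i, d_{i+1} = (185 - m_{i+1}^2)/d_i, a_{i+1} = floor((a_0 + m_{i+1})/d_{i+1}):
  m_1 = 1*13 - 0 = 13, d_1 = (185 - 13^2)/1 = 16/1 = 16, a_1 = floor((13 + 13)/16) = 1.
  m_2 = 16*1 - 13 = 3, d_2 = (185 - 3^2)/16 = 176/16 = 11, a_2 = floor((13 + 3)/11) = 1.
  m_3 = 11*1 - 3 = 8, d_3 = (185 - 8^2)/11 = 121/11 = 11, a_3 = floor((13 + 8)/11) = 1.
  m_4 = 11*1 - 8 = 3, d_4 = (185 - 3^2)/11 = 176/11 = 16, a_4 = floor((13 + 3)/16) = 1.
  m_5 = 16*1 - 3 = 13, d_5 = (185 - 13^2)/16 = 16/16 = 1, a_5 = floor((13 + 13)/1) = 26.
  m_6 = 1*26 - 13 = 13, d_6 = (185 - 13^2)/1 = 16/1 = 16: (m_6, d_6) = (m_1, d_1) = (13, 16), so from here the quotients repeat a_1, ..., a_5; the period length is 5.
So sqrt(185) = [13; (1, 1, 1, 1, 26)] with period length k = 5.
k is odd, so (p_{k-1}, q_{k-1}) only solves x^2 - 185y^2 = -1 and the fundamental solution of x^2 - 185y^2 = 1 is (p_{2k-1}, q_{2k-1}) = (p_9, q_9); compute convergents through index 9, running through the period twice.
Convergents (p_i = a_i*p_{i-1} + p_{i-2}, q_i = a_i*q_{i-1} + q_{i-2} with p_{-2}=0, p_{-1}=1, q_{-2}=1, q_{-1}=0):
  i=0: a_0=13, p_0 = 13*1 + 0 = 13, q_0 = 13*0 + 1 = 1.
  i=1: a_1=1, p_1 = 1*13 + 1 = 14, q_1 = 1*1 + 0 = 1.
  i=2: a_2=1, p_2 = 1*14 + 13 = 27, q_2 = 1*1 + 1 = 2.
  i=3: a_3=1, p_3 = 1*27 + 14 = 41, q_3 = 1*2 + 1 = 3.
  i=4: a_4=1, p_4 = 1*41 + 27 = 68, q_4 = 1*3 + 2 = 5.
  i=5: a_5=26, p_5 = 26*68 + 41 = 1809, q_5 = 26*5 + 3 = 133.
  i=6: a_6=1, p_6 = 1*1809 + 68 = 1877, q_6 = 1*133 + 5 = 138.
  i=7: a_7=1, p_7 = 1*1877 + 1809 = 3686, q_7 = 1*138 + 133 = 271.
  i=8: a_8=1, p_8 = 1*3686 + 1877 = 5563, q_8 = 1*271 + 138 = 409.
  i=9: a_9=1, p_9 = 1*5563 + 3686 = 9249, q_9 = 1*409 + 271 = 680.
Indeed p_4^2 - 185*q_4^2 = 4624 - 4625 = -1, not +1.
Check: 9249^2 - 185*680^2 = 85544001 - 85544000 = 1, so (x, y) = (9249, 680) solves the equation, and by the theorem it is the least positive solution.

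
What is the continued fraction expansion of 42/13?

[3; 4, 3]

Run the Euclidean algorithm on 42 and 13; the successive quotients are the partial quotients a_0, a_1, ... (each step inverts the fractional part left over by the previous one):
  42 = 3*13 + 3, so a_0 = 3.
  13 = 4*3 + 1, so a_1 = 4.
  3 = 3*1 + 0, so a_2 = 3.
The remainder reaches 0 after 3 divisions, so the expansion has 3 partial quotients, read off in order.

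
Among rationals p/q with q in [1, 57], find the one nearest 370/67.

Expand x = 370/67 as a continued fraction with the Euclidean algorithm:
  370 = 5*67 + 35, so a_0 = 5.
  67 = 1*35 + 32, so a_1 = 1.
  35 = 1*32 + 3, so a_2 = 1.
  32 = 10*3 + 2, so a_3 = 10.
  3 = 1*2 + 1, so a_4 = 1.
  2 = 2*1 + 0, so a_5 = 2.
so x = [5; 1, 1, 10, 1, 2].
Convergents (p_i = a_i*p_{i-1} + p_{i-2}, q_i = a_i*q_{i-1} + q_{i-2} with p_{-2}=0, p_{-1}=1, q_{-2}=1, q_{-1}=0), until the denominator exceeds 57:
  i=0: a_0=5, p_0 = 5*1 + 0 = 5, q_0 = 5*0 + 1 = 1.
  i=1: a_1=1, p_1 = 1*5 + 1 = 6, q_1 = 1*1 + 0 = 1.
  i=2: a_2=1, p_2 = 1*6 + 5 = 11, q_2 = 1*1 + 1 = 2.
  i=3: a_3=10, p_3 = 10*11 + 6 = 116, q_3 = 10*2 + 1 = 21.
  i=4: a_4=1, p_4 = 1*116 + 11 = 127, q_4 = 1*21 + 2 = 23.
  i=5: a_5=2, p_5 = 2*127 + 116 = 370, q_5 = 2*23 + 21 = 67.
q_5 = 67 > 57, so the last convergent with denominator <= 57 is p_4/q_4 = 127/23.
The closest fraction with denominator <= 57 is either p_4/q_4 or the intermediate fraction (k*p_4 + p_3)/(k*q_4 + q_3) with the largest k >= 1 whose denominator stays <= 57; these approach x as k grows, and every other convergent or intermediate fraction in range is farther away.
Largest k: floor((57 - q_3)/q_4) = floor((57 - 21)/23) = 1.
That gives (1*127 + 116)/(1*23 + 21) = 243/44.
Compare the errors: |x - 127/23| = |370*23 - 127*67|/(67*23) = 1/1541, and |x - 243/44| = |370*44 - 243*67|/(67*44) = 1/2948.
Cross-multiplying, 1*1541 = 1541 < 2948 = 1*2948, so 1/2948 is smaller: the intermediate fraction 243/44 is closer to x than 127/23.

243/44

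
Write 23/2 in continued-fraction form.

[11; 2]

Run the Euclidean algorithm on 23 and 2; the successive quotients are the partial quotients a_0, a_1, ... (each step inverts the fractional part left over by the previous one):
  23 = 11*2 + 1, so a_0 = 11.
  2 = 2*1 + 0, so a_1 = 2.
The remainder reaches 0 after 2 divisions, so the expansion has 2 partial quotients, read off in order.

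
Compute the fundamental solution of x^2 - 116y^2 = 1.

First expand sqrt(116) as a continued fraction. With x_i = (sqrt(116) + m_i)/d_i and (m_0, d_0) = (0, 1): a_0 = floor(sqrt(116)) = 10, since 10^2 = 100 <= 116 < 121 = 11^2.
Iterate m_{i+1} = d_i*a_i - m_i, d_{i+1} = (116 - m_{i+1}^2)/d_i, a_{i+1} = floor((a_0 + m_{i+1})/d_{i+1}):
  m_1 = 1*10 - 0 = 10, d_1 = (116 - 10^2)/1 = 16/1 = 16, a_1 = floor((10 + 10)/16) = 1.
  m_2 = 16*1 - 10 = 6, d_2 = (116 - 6^2)/16 = 80/16 = 5, a_2 = floor((10 + 6)/5) = 3.
  m_3 = 5*3 - 6 = 9, d_3 = (116 - 9^2)/5 = 35/5 = 7, a_3 = floor((10 + 9)/7) = 2.
  m_4 = 7*2 - 9 = 5, d_4 = (116 - 5^2)/7 = 91/7 = 13, a_4 = floor((10 + 5)/13) = 1.
  m_5 = 13*1 - 5 = 8, d_5 = (116 - 8^2)/13 = 52/13 = 4, a_5 = floor((10 + 8)/4) = 4.
  m_6 = 4*4 - 8 = 8, d_6 = (116 - 8^2)/4 = 52/4 = 13, a_6 = floor((10 + 8)/13) = 1.
  m_7 = 13*1 - 8 = 5, d_7 = (116 - 5^2)/13 = 91/13 = 7, a_7 = floor((10 + 5)/7) = 2.
  m_8 = 7*2 - 5 = 9, d_8 = (116 - 9^2)/7 = 35/7 = 5, a_8 = floor((10 + 9)/5) = 3.
  m_9 = 5*3 - 9 = 6, d_9 = (116 - 6^2)/5 = 80/5 = 16, a_9 = floor((10 + 6)/16) = 1.
  m_10 = 16*1 - 6 = 10, d_10 = (116 - 10^2)/16 = 16/16 = 1, a_10 = floor((10 + 10)/1) = 20.
  m_11 = 1*20 - 10 = 10, d_11 = (116 - 10^2)/1 = 16/1 = 16: (m_11, d_11) = (m_1, d_1) = (10, 16), so from here the quotients repeat a_1, ..., a_10; the period length is 10.
So sqrt(116) = [10; (1, 3, 2, 1, 4, 1, 2, 3, 1, 20)] with period length k = 10.
k is even, so the fundamental solution of x^2 - 116y^2 = 1 is (p_{k-1}, q_{k-1}) = (p_9, q_9); compute convergents through index 9.
Convergents (p_i = a_i*p_{i-1} + p_{i-2}, q_i = a_i*q_{i-1} + q_{i-2} with p_{-2}=0, p_{-1}=1, q_{-2}=1, q_{-1}=0):
  i=0: a_0=10, p_0 = 10*1 + 0 = 10, q_0 = 10*0 + 1 = 1.
  i=1: a_1=1, p_1 = 1*10 + 1 = 11, q_1 = 1*1 + 0 = 1.
  i=2: a_2=3, p_2 = 3*11 + 10 = 43, q_2 = 3*1 + 1 = 4.
  i=3: a_3=2, p_3 = 2*43 + 11 = 97, q_3 = 2*4 + 1 = 9.
  i=4: a_4=1, p_4 = 1*97 + 43 = 140, q_4 = 1*9 + 4 = 13.
  i=5: a_5=4, p_5 = 4*140 + 97 = 657, q_5 = 4*13 + 9 = 61.
  i=6: a_6=1, p_6 = 1*657 + 140 = 797, q_6 = 1*61 + 13 = 74.
  i=7: a_7=2, p_7 = 2*797 + 657 = 2251, q_7 = 2*74 + 61 = 209.
  i=8: a_8=3, p_8 = 3*2251 + 797 = 7550, q_8 = 3*209 + 74 = 701.
  i=9: a_9=1, p_9 = 1*7550 + 2251 = 9801, q_9 = 1*701 + 209 = 910.
Check: 9801^2 - 116*910^2 = 96059601 - 96059600 = 1, so (x, y) = (9801, 910) solves the equation, and by the theorem it is the least positive solution.

(x, y) = (9801, 910)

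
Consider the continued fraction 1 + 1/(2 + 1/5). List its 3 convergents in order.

1/1, 3/2, 16/11

Using the convergent recurrence p_i = a_i*p_{i-1} + p_{i-2}, q_i = a_i*q_{i-1} + q_{i-2} with p_{-2}=0, p_{-1}=1, q_{-2}=1, q_{-1}=0:
  i=0: a_0=1, p_0 = 1*1 + 0 = 1, q_0 = 1*0 + 1 = 1.
  i=1: a_1=2, p_1 = 2*1 + 1 = 3, q_1 = 2*1 + 0 = 2.
  i=2: a_2=5, p_2 = 5*3 + 1 = 16, q_2 = 5*2 + 1 = 11.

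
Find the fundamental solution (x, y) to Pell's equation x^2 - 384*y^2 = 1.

First expand sqrt(384) as a continued fraction. With x_i = (sqrt(384) + m_i)/d_i and (m_0, d_0) = (0, 1): a_0 = floor(sqrt(384)) = 19, since 19^2 = 361 <= 384 < 400 = 20^2.
Iterate m_{i+1} = d_i*a_i - m_i, d_{i+1} = (384 - m_{i+1}^2)/d_i, a_{i+1} = floor((a_0 + m_{i+1})/d_{i+1}):
  m_1 = 1*19 - 0 = 19, d_1 = (384 - 19^2)/1 = 23/1 = 23, a_1 = floor((19 + 19)/23) = 1.
  m_2 = 23*1 - 19 = 4, d_2 = (384 - 4^2)/23 = 368/23 = 16, a_2 = floor((19 + 4)/16) = 1.
  m_3 = 16*1 - 4 = 12, d_3 = (384 - 12^2)/16 = 240/16 = 15, a_3 = floor((19 + 12)/15) = 2.
  m_4 = 15*2 - 12 = 18, d_4 = (384 - 18^2)/15 = 60/15 = 4, a_4 = floor((19 + 18)/4) = 9.
  m_5 = 4*9 - 18 = 18, d_5 = (384 - 18^2)/4 = 60/4 = 15, a_5 = floor((19 + 18)/15) = 2.
  m_6 = 15*2 - 18 = 12, d_6 = (384 - 12^2)/15 = 240/15 = 16, a_6 = floor((19 + 12)/16) = 1.
  m_7 = 16*1 - 12 = 4, d_7 = (384 - 4^2)/16 = 368/16 = 23, a_7 = floor((19 + 4)/23) = 1.
  m_8 = 23*1 - 4 = 19, d_8 = (384 - 19^2)/23 = 23/23 = 1, a_8 = floor((19 + 19)/1) = 38.
  m_9 = 1*38 - 19 = 19, d_9 = (384 - 19^2)/1 = 23/1 = 23: (m_9, d_9) = (m_1, d_1) = (19, 23), so from here the quotients repeat a_1, ..., a_8; the period length is 8.
So sqrt(384) = [19; (1, 1, 2, 9, 2, 1, 1, 38)] with period length k = 8.
k is even, so the fundamental solution of x^2 - 384y^2 = 1 is (p_{k-1}, q_{k-1}) = (p_7, q_7); compute convergents through index 7.
Convergents (p_i = a_i*p_{i-1} + p_{i-2}, q_i = a_i*q_{i-1} + q_{i-2} with p_{-2}=0, p_{-1}=1, q_{-2}=1, q_{-1}=0):
  i=0: a_0=19, p_0 = 19*1 + 0 = 19, q_0 = 19*0 + 1 = 1.
  i=1: a_1=1, p_1 = 1*19 + 1 = 20, q_1 = 1*1 + 0 = 1.
  i=2: a_2=1, p_2 = 1*20 + 19 = 39, q_2 = 1*1 + 1 = 2.
  i=3: a_3=2, p_3 = 2*39 + 20 = 98, q_3 = 2*2 + 1 = 5.
  i=4: a_4=9, p_4 = 9*98 + 39 = 921, q_4 = 9*5 + 2 = 47.
  i=5: a_5=2, p_5 = 2*921 + 98 = 1940, q_5 = 2*47 + 5 = 99.
  i=6: a_6=1, p_6 = 1*1940 + 921 = 2861, q_6 = 1*99 + 47 = 146.
  i=7: a_7=1, p_7 = 1*2861 + 1940 = 4801, q_7 = 1*146 + 99 = 245.
Check: 4801^2 - 384*245^2 = 23049601 - 23049600 = 1, so (x, y) = (4801, 245) solves the equation, and by the theorem it is the least positive solution.

(x, y) = (4801, 245)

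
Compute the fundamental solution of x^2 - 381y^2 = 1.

(x, y) = (1015, 52)

First expand sqrt(381) as a continued fraction. With x_i = (sqrt(381) + m_i)/d_i and (m_0, d_0) = (0, 1): a_0 = floor(sqrt(381)) = 19, since 19^2 = 361 <= 381 < 400 = 20^2.
Iterate m_{i+1} = d_i*a_i - m_i, d_{i+1} = (381 - m_{i+1}^2)/d_i, a_{i+1} = floor((a_0 + m_{i+1})/d_{i+1}):
  m_1 = 1*19 - 0 = 19, d_1 = (381 - 19^2)/1 = 20/1 = 20, a_1 = floor((19 + 19)/20) = 1.
  m_2 = 20*1 - 19 = 1, d_2 = (381 - 1^2)/20 = 380/20 = 19, a_2 = floor((19 + 1)/19) = 1.
  m_3 = 19*1 - 1 = 18, d_3 = (381 - 18^2)/19 = 57/19 = 3, a_3 = floor((19 + 18)/3) = 12.
  m_4 = 3*12 - 18 = 18, d_4 = (381 - 18^2)/3 = 57/3 = 19, a_4 = floor((19 + 18)/19) = 1.
  m_5 = 19*1 - 18 = 1, d_5 = (381 - 1^2)/19 = 380/19 = 20, a_5 = floor((19 + 1)/20) = 1.
  m_6 = 20*1 - 1 = 19, d_6 = (381 - 19^2)/20 = 20/20 = 1, a_6 = floor((19 + 19)/1) = 38.
  m_7 = 1*38 - 19 = 19, d_7 = (381 - 19^2)/1 = 20/1 = 20: (m_7, d_7) = (m_1, d_1) = (19, 20), so from here the quotients repeat a_1, ..., a_6; the period length is 6.
So sqrt(381) = [19; (1, 1, 12, 1, 1, 38)] with period length k = 6.
k is even, so the fundamental solution of x^2 - 381y^2 = 1 is (p_{k-1}, q_{k-1}) = (p_5, q_5); compute convergents through index 5.
Convergents (p_i = a_i*p_{i-1} + p_{i-2}, q_i = a_i*q_{i-1} + q_{i-2} with p_{-2}=0, p_{-1}=1, q_{-2}=1, q_{-1}=0):
  i=0: a_0=19, p_0 = 19*1 + 0 = 19, q_0 = 19*0 + 1 = 1.
  i=1: a_1=1, p_1 = 1*19 + 1 = 20, q_1 = 1*1 + 0 = 1.
  i=2: a_2=1, p_2 = 1*20 + 19 = 39, q_2 = 1*1 + 1 = 2.
  i=3: a_3=12, p_3 = 12*39 + 20 = 488, q_3 = 12*2 + 1 = 25.
  i=4: a_4=1, p_4 = 1*488 + 39 = 527, q_4 = 1*25 + 2 = 27.
  i=5: a_5=1, p_5 = 1*527 + 488 = 1015, q_5 = 1*27 + 25 = 52.
Check: 1015^2 - 381*52^2 = 1030225 - 1030224 = 1, so (x, y) = (1015, 52) solves the equation, and by the theorem it is the least positive solution.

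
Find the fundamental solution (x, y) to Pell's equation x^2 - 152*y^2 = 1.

First expand sqrt(152) as a continued fraction. With x_i = (sqrt(152) + m_i)/d_i and (m_0, d_0) = (0, 1): a_0 = floor(sqrt(152)) = 12, since 12^2 = 144 <= 152 < 169 = 13^2.
Iterate m_{i+1} = d_i*a_i - m_i, d_{i+1} = (152 - m_{i+1}^2)/d_i, a_{i+1} = floor((a_0 + m_{i+1})/d_{i+1}):
  m_1 = 1*12 - 0 = 12, d_1 = (152 - 12^2)/1 = 8/1 = 8, a_1 = floor((12 + 12)/8) = 3.
  m_2 = 8*3 - 12 = 12, d_2 = (152 - 12^2)/8 = 8/8 = 1, a_2 = floor((12 + 12)/1) = 24.
  m_3 = 1*24 - 12 = 12, d_3 = (152 - 12^2)/1 = 8/1 = 8: (m_3, d_3) = (m_1, d_1) = (12, 8), so from here the quotients repeat a_1, a_2; the period length is 2.
So sqrt(152) = [12; (3, 24)] with period length k = 2.
k is even, so the fundamental solution of x^2 - 152y^2 = 1 is (p_{k-1}, q_{k-1}) = (p_1, q_1); compute convergents through index 1.
Convergents (p_i = a_i*p_{i-1} + p_{i-2}, q_i = a_i*q_{i-1} + q_{i-2} with p_{-2}=0, p_{-1}=1, q_{-2}=1, q_{-1}=0):
  i=0: a_0=12, p_0 = 12*1 + 0 = 12, q_0 = 12*0 + 1 = 1.
  i=1: a_1=3, p_1 = 3*12 + 1 = 37, q_1 = 3*1 + 0 = 3.
Check: 37^2 - 152*3^2 = 1369 - 1368 = 1, so (x, y) = (37, 3) solves the equation, and by the theorem it is the least positive solution.

(x, y) = (37, 3)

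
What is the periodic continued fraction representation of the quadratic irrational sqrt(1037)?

[32; (4, 1, 15, 3, 3, 15, 1, 4, 64)]

Write x_i = (sqrt(1037) + m_i)/d_i with (m_0, d_0) = (0, 1). a_0 = floor(sqrt(1037)) = 32, since 32^2 = 1024 <= 1037 < 1089 = 33^2.
Iterate m_{i+1} = d_i*a_i - m_i, d_{i+1} = (1037 - m_{i+1}^2)/d_i, a_{i+1} = floor((a_0 + m_{i+1})/d_{i+1}):
  m_1 = 1*32 - 0 = 32, d_1 = (1037 - 32^2)/1 = 13/1 = 13, a_1 = floor((32 + 32)/13) = 4.
  m_2 = 13*4 - 32 = 20, d_2 = (1037 - 20^2)/13 = 637/13 = 49, a_2 = floor((32 + 20)/49) = 1.
  m_3 = 49*1 - 20 = 29, d_3 = (1037 - 29^2)/49 = 196/49 = 4, a_3 = floor((32 + 29)/4) = 15.
  m_4 = 4*15 - 29 = 31, d_4 = (1037 - 31^2)/4 = 76/4 = 19, a_4 = floor((32 + 31)/19) = 3.
  m_5 = 19*3 - 31 = 26, d_5 = (1037 - 26^2)/19 = 361/19 = 19, a_5 = floor((32 + 26)/19) = 3.
  m_6 = 19*3 - 26 = 31, d_6 = (1037 - 31^2)/19 = 76/19 = 4, a_6 = floor((32 + 31)/4) = 15.
  m_7 = 4*15 - 31 = 29, d_7 = (1037 - 29^2)/4 = 196/4 = 49, a_7 = floor((32 + 29)/49) = 1.
  m_8 = 49*1 - 29 = 20, d_8 = (1037 - 20^2)/49 = 637/49 = 13, a_8 = floor((32 + 20)/13) = 4.
  m_9 = 13*4 - 20 = 32, d_9 = (1037 - 32^2)/13 = 13/13 = 1, a_9 = floor((32 + 32)/1) = 64.
  m_10 = 1*64 - 32 = 32, d_10 = (1037 - 32^2)/1 = 13/1 = 13: (m_10, d_10) = (m_1, d_1) = (32, 13), so from here the quotients repeat a_1, ..., a_9; the period length is 9.
Hence the expansion of sqrt(1037) is a_0 = 32 followed by the repeating block 4, 1, 15, 3, 3, 15, 1, 4, 64 (period 9).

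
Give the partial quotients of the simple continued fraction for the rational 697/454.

[1; 1, 1, 6, 1, 1, 2, 6]

Run the Euclidean algorithm on 697 and 454; the successive quotients are the partial quotients a_0, a_1, ... (each step inverts the fractional part left over by the previous one):
  697 = 1*454 + 243, so a_0 = 1.
  454 = 1*243 + 211, so a_1 = 1.
  243 = 1*211 + 32, so a_2 = 1.
  211 = 6*32 + 19, so a_3 = 6.
  32 = 1*19 + 13, so a_4 = 1.
  19 = 1*13 + 6, so a_5 = 1.
  13 = 2*6 + 1, so a_6 = 2.
  6 = 6*1 + 0, so a_7 = 6.
The remainder reaches 0 after 8 divisions, so the expansion has 8 partial quotients, read off in order.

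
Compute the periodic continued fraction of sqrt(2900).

Write x_i = (sqrt(2900) + m_i)/d_i with (m_0, d_0) = (0, 1). a_0 = floor(sqrt(2900)) = 53, since 53^2 = 2809 <= 2900 < 2916 = 54^2.
Iterate m_{i+1} = d_i*a_i - m_i, d_{i+1} = (2900 - m_{i+1}^2)/d_i, a_{i+1} = floor((a_0 + m_{i+1})/d_{i+1}):
  m_1 = 1*53 - 0 = 53, d_1 = (2900 - 53^2)/1 = 91/1 = 91, a_1 = floor((53 + 53)/91) = 1.
  m_2 = 91*1 - 53 = 38, d_2 = (2900 - 38^2)/91 = 1456/91 = 16, a_2 = floor((53 + 38)/16) = 5.
  m_3 = 16*5 - 38 = 42, d_3 = (2900 - 42^2)/16 = 1136/16 = 71, a_3 = floor((53 + 42)/71) = 1.
  m_4 = 71*1 - 42 = 29, d_4 = (2900 - 29^2)/71 = 2059/71 = 29, a_4 = floor((53 + 29)/29) = 2.
  m_5 = 29*2 - 29 = 29, d_5 = (2900 - 29^2)/29 = 2059/29 = 71, a_5 = floor((53 + 29)/71) = 1.
  m_6 = 71*1 - 29 = 42, d_6 = (2900 - 42^2)/71 = 1136/71 = 16, a_6 = floor((53 + 42)/16) = 5.
  m_7 = 16*5 - 42 = 38, d_7 = (2900 - 38^2)/16 = 1456/16 = 91, a_7 = floor((53 + 38)/91) = 1.
  m_8 = 91*1 - 38 = 53, d_8 = (2900 - 53^2)/91 = 91/91 = 1, a_8 = floor((53 + 53)/1) = 106.
  m_9 = 1*106 - 53 = 53, d_9 = (2900 - 53^2)/1 = 91/1 = 91: (m_9, d_9) = (m_1, d_1) = (53, 91), so from here the quotients repeat a_1, ..., a_8; the period length is 8.
Hence the expansion of sqrt(2900) is a_0 = 53 followed by the repeating block 1, 5, 1, 2, 1, 5, 1, 106 (period 8).

[53; (1, 5, 1, 2, 1, 5, 1, 106)]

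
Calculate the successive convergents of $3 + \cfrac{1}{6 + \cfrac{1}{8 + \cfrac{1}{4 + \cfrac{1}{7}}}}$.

Using the convergent recurrence p_i = a_i*p_{i-1} + p_{i-2}, q_i = a_i*q_{i-1} + q_{i-2} with p_{-2}=0, p_{-1}=1, q_{-2}=1, q_{-1}=0:
  i=0: a_0=3, p_0 = 3*1 + 0 = 3, q_0 = 3*0 + 1 = 1.
  i=1: a_1=6, p_1 = 6*3 + 1 = 19, q_1 = 6*1 + 0 = 6.
  i=2: a_2=8, p_2 = 8*19 + 3 = 155, q_2 = 8*6 + 1 = 49.
  i=3: a_3=4, p_3 = 4*155 + 19 = 639, q_3 = 4*49 + 6 = 202.
  i=4: a_4=7, p_4 = 7*639 + 155 = 4628, q_4 = 7*202 + 49 = 1463.

3/1, 19/6, 155/49, 639/202, 4628/1463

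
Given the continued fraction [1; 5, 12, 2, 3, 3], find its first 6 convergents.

1/1, 6/5, 73/61, 152/127, 529/442, 1739/1453

Using the convergent recurrence p_i = a_i*p_{i-1} + p_{i-2}, q_i = a_i*q_{i-1} + q_{i-2} with p_{-2}=0, p_{-1}=1, q_{-2}=1, q_{-1}=0:
  i=0: a_0=1, p_0 = 1*1 + 0 = 1, q_0 = 1*0 + 1 = 1.
  i=1: a_1=5, p_1 = 5*1 + 1 = 6, q_1 = 5*1 + 0 = 5.
  i=2: a_2=12, p_2 = 12*6 + 1 = 73, q_2 = 12*5 + 1 = 61.
  i=3: a_3=2, p_3 = 2*73 + 6 = 152, q_3 = 2*61 + 5 = 127.
  i=4: a_4=3, p_4 = 3*152 + 73 = 529, q_4 = 3*127 + 61 = 442.
  i=5: a_5=3, p_5 = 3*529 + 152 = 1739, q_5 = 3*442 + 127 = 1453.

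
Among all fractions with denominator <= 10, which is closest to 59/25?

19/8

Expand x = 59/25 as a continued fraction with the Euclidean algorithm:
  59 = 2*25 + 9, so a_0 = 2.
  25 = 2*9 + 7, so a_1 = 2.
  9 = 1*7 + 2, so a_2 = 1.
  7 = 3*2 + 1, so a_3 = 3.
  2 = 2*1 + 0, so a_4 = 2.
so x = [2; 2, 1, 3, 2].
Convergents (p_i = a_i*p_{i-1} + p_{i-2}, q_i = a_i*q_{i-1} + q_{i-2} with p_{-2}=0, p_{-1}=1, q_{-2}=1, q_{-1}=0), until the denominator exceeds 10:
  i=0: a_0=2, p_0 = 2*1 + 0 = 2, q_0 = 2*0 + 1 = 1.
  i=1: a_1=2, p_1 = 2*2 + 1 = 5, q_1 = 2*1 + 0 = 2.
  i=2: a_2=1, p_2 = 1*5 + 2 = 7, q_2 = 1*2 + 1 = 3.
  i=3: a_3=3, p_3 = 3*7 + 5 = 26, q_3 = 3*3 + 2 = 11.
q_3 = 11 > 10, so the last convergent with denominator <= 10 is p_2/q_2 = 7/3.
The closest fraction with denominator <= 10 is either p_2/q_2 or the intermediate fraction (k*p_2 + p_1)/(k*q_2 + q_1) with the largest k >= 1 whose denominator stays <= 10; these approach x as k grows, and every other convergent or intermediate fraction in range is farther away.
Largest k: floor((10 - q_1)/q_2) = floor((10 - 2)/3) = 2.
That gives (2*7 + 5)/(2*3 + 2) = 19/8.
Compare the errors: |x - 7/3| = |59*3 - 7*25|/(25*3) = 2/75, and |x - 19/8| = |59*8 - 19*25|/(25*8) = 3/200.
Cross-multiplying, 3*75 = 225 < 400 = 2*200, so 3/200 is smaller: the intermediate fraction 19/8 is closer to x than 7/3.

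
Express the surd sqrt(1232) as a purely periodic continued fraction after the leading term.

[35; (10, 70)]

Write x_i = (sqrt(1232) + m_i)/d_i with (m_0, d_0) = (0, 1). a_0 = floor(sqrt(1232)) = 35, since 35^2 = 1225 <= 1232 < 1296 = 36^2.
Iterate m_{i+1} = d_i*a_i - m_i, d_{i+1} = (1232 - m_{i+1}^2)/d_i, a_{i+1} = floor((a_0 + m_{i+1})/d_{i+1}):
  m_1 = 1*35 - 0 = 35, d_1 = (1232 - 35^2)/1 = 7/1 = 7, a_1 = floor((35 + 35)/7) = 10.
  m_2 = 7*10 - 35 = 35, d_2 = (1232 - 35^2)/7 = 7/7 = 1, a_2 = floor((35 + 35)/1) = 70.
  m_3 = 1*70 - 35 = 35, d_3 = (1232 - 35^2)/1 = 7/1 = 7: (m_3, d_3) = (m_1, d_1) = (35, 7), so from here the quotients repeat a_1, a_2; the period length is 2.
Hence the expansion of sqrt(1232) is a_0 = 35 followed by the repeating block 10, 70 (period 2).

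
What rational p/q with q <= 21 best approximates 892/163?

104/19

Expand x = 892/163 as a continued fraction with the Euclidean algorithm:
  892 = 5*163 + 77, so a_0 = 5.
  163 = 2*77 + 9, so a_1 = 2.
  77 = 8*9 + 5, so a_2 = 8.
  9 = 1*5 + 4, so a_3 = 1.
  5 = 1*4 + 1, so a_4 = 1.
  4 = 4*1 + 0, so a_5 = 4.
so x = [5; 2, 8, 1, 1, 4].
Convergents (p_i = a_i*p_{i-1} + p_{i-2}, q_i = a_i*q_{i-1} + q_{i-2} with p_{-2}=0, p_{-1}=1, q_{-2}=1, q_{-1}=0), until the denominator exceeds 21:
  i=0: a_0=5, p_0 = 5*1 + 0 = 5, q_0 = 5*0 + 1 = 1.
  i=1: a_1=2, p_1 = 2*5 + 1 = 11, q_1 = 2*1 + 0 = 2.
  i=2: a_2=8, p_2 = 8*11 + 5 = 93, q_2 = 8*2 + 1 = 17.
  i=3: a_3=1, p_3 = 1*93 + 11 = 104, q_3 = 1*17 + 2 = 19.
  i=4: a_4=1, p_4 = 1*104 + 93 = 197, q_4 = 1*19 + 17 = 36.
q_4 = 36 > 21, so the last convergent with denominator <= 21 is p_3/q_3 = 104/19.
The closest fraction with denominator <= 21 is either p_3/q_3 or the intermediate fraction (k*p_3 + p_2)/(k*q_3 + q_2) with the largest k >= 1 whose denominator stays <= 21; these approach x as k grows, and every other convergent or intermediate fraction in range is farther away.
Largest k: floor((21 - q_2)/q_3) = floor((21 - 17)/19) = 0.
Since k = 0, no intermediate fraction beyond p_3/q_3 has denominator <= 21, so the convergent 104/19 is the closest (its error is |892*19 - 104*163|/(163*19) = 4/3097).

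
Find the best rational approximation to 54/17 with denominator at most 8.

Expand x = 54/17 as a continued fraction with the Euclidean algorithm:
  54 = 3*17 + 3, so a_0 = 3.
  17 = 5*3 + 2, so a_1 = 5.
  3 = 1*2 + 1, so a_2 = 1.
  2 = 2*1 + 0, so a_3 = 2.
so x = [3; 5, 1, 2].
Convergents (p_i = a_i*p_{i-1} + p_{i-2}, q_i = a_i*q_{i-1} + q_{i-2} with p_{-2}=0, p_{-1}=1, q_{-2}=1, q_{-1}=0), until the denominator exceeds 8:
  i=0: a_0=3, p_0 = 3*1 + 0 = 3, q_0 = 3*0 + 1 = 1.
  i=1: a_1=5, p_1 = 5*3 + 1 = 16, q_1 = 5*1 + 0 = 5.
  i=2: a_2=1, p_2 = 1*16 + 3 = 19, q_2 = 1*5 + 1 = 6.
  i=3: a_3=2, p_3 = 2*19 + 16 = 54, q_3 = 2*6 + 5 = 17.
q_3 = 17 > 8, so the last convergent with denominator <= 8 is p_2/q_2 = 19/6.
The closest fraction with denominator <= 8 is either p_2/q_2 or the intermediate fraction (k*p_2 + p_1)/(k*q_2 + q_1) with the largest k >= 1 whose denominator stays <= 8; these approach x as k grows, and every other convergent or intermediate fraction in range is farther away.
Largest k: floor((8 - q_1)/q_2) = floor((8 - 5)/6) = 0.
Since k = 0, no intermediate fraction beyond p_2/q_2 has denominator <= 8, so the convergent 19/6 is the closest (its error is |54*6 - 19*17|/(17*6) = 1/102).

19/6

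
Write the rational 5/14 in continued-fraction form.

Run the Euclidean algorithm on 5 and 14; the successive quotients are the partial quotients a_0, a_1, ... (each step inverts the fractional part left over by the previous one):
  5 = 0*14 + 5, so a_0 = 0.
  14 = 2*5 + 4, so a_1 = 2.
  5 = 1*4 + 1, so a_2 = 1.
  4 = 4*1 + 0, so a_3 = 4.
The remainder reaches 0 after 4 divisions, so the expansion has 4 partial quotients, read off in order.

[0; 2, 1, 4]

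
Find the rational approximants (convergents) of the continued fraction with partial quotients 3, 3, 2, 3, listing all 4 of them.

Using the convergent recurrence p_i = a_i*p_{i-1} + p_{i-2}, q_i = a_i*q_{i-1} + q_{i-2} with p_{-2}=0, p_{-1}=1, q_{-2}=1, q_{-1}=0:
  i=0: a_0=3, p_0 = 3*1 + 0 = 3, q_0 = 3*0 + 1 = 1.
  i=1: a_1=3, p_1 = 3*3 + 1 = 10, q_1 = 3*1 + 0 = 3.
  i=2: a_2=2, p_2 = 2*10 + 3 = 23, q_2 = 2*3 + 1 = 7.
  i=3: a_3=3, p_3 = 3*23 + 10 = 79, q_3 = 3*7 + 3 = 24.

3/1, 10/3, 23/7, 79/24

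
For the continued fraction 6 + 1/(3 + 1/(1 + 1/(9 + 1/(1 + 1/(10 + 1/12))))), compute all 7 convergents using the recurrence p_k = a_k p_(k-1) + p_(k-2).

6/1, 19/3, 25/4, 244/39, 269/43, 2934/469, 35477/5671

Using the convergent recurrence p_i = a_i*p_{i-1} + p_{i-2}, q_i = a_i*q_{i-1} + q_{i-2} with p_{-2}=0, p_{-1}=1, q_{-2}=1, q_{-1}=0:
  i=0: a_0=6, p_0 = 6*1 + 0 = 6, q_0 = 6*0 + 1 = 1.
  i=1: a_1=3, p_1 = 3*6 + 1 = 19, q_1 = 3*1 + 0 = 3.
  i=2: a_2=1, p_2 = 1*19 + 6 = 25, q_2 = 1*3 + 1 = 4.
  i=3: a_3=9, p_3 = 9*25 + 19 = 244, q_3 = 9*4 + 3 = 39.
  i=4: a_4=1, p_4 = 1*244 + 25 = 269, q_4 = 1*39 + 4 = 43.
  i=5: a_5=10, p_5 = 10*269 + 244 = 2934, q_5 = 10*43 + 39 = 469.
  i=6: a_6=12, p_6 = 12*2934 + 269 = 35477, q_6 = 12*469 + 43 = 5671.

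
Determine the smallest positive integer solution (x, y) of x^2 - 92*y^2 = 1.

First expand sqrt(92) as a continued fraction. With x_i = (sqrt(92) + m_i)/d_i and (m_0, d_0) = (0, 1): a_0 = floor(sqrt(92)) = 9, since 9^2 = 81 <= 92 < 100 = 10^2.
Iterate m_{i+1} = d_i*a_i - m_i, d_{i+1} = (92 - m_{i+1}^2)/d_i, a_{i+1} = floor((a_0 + m_{i+1})/d_{i+1}):
  m_1 = 1*9 - 0 = 9, d_1 = (92 - 9^2)/1 = 11/1 = 11, a_1 = floor((9 + 9)/11) = 1.
  m_2 = 11*1 - 9 = 2, d_2 = (92 - 2^2)/11 = 88/11 = 8, a_2 = floor((9 + 2)/8) = 1.
  m_3 = 8*1 - 2 = 6, d_3 = (92 - 6^2)/8 = 56/8 = 7, a_3 = floor((9 + 6)/7) = 2.
  m_4 = 7*2 - 6 = 8, d_4 = (92 - 8^2)/7 = 28/7 = 4, a_4 = floor((9 + 8)/4) = 4.
  m_5 = 4*4 - 8 = 8, d_5 = (92 - 8^2)/4 = 28/4 = 7, a_5 = floor((9 + 8)/7) = 2.
  m_6 = 7*2 - 8 = 6, d_6 = (92 - 6^2)/7 = 56/7 = 8, a_6 = floor((9 + 6)/8) = 1.
  m_7 = 8*1 - 6 = 2, d_7 = (92 - 2^2)/8 = 88/8 = 11, a_7 = floor((9 + 2)/11) = 1.
  m_8 = 11*1 - 2 = 9, d_8 = (92 - 9^2)/11 = 11/11 = 1, a_8 = floor((9 + 9)/1) = 18.
  m_9 = 1*18 - 9 = 9, d_9 = (92 - 9^2)/1 = 11/1 = 11: (m_9, d_9) = (m_1, d_1) = (9, 11), so from here the quotients repeat a_1, ..., a_8; the period length is 8.
So sqrt(92) = [9; (1, 1, 2, 4, 2, 1, 1, 18)] with period length k = 8.
k is even, so the fundamental solution of x^2 - 92y^2 = 1 is (p_{k-1}, q_{k-1}) = (p_7, q_7); compute convergents through index 7.
Convergents (p_i = a_i*p_{i-1} + p_{i-2}, q_i = a_i*q_{i-1} + q_{i-2} with p_{-2}=0, p_{-1}=1, q_{-2}=1, q_{-1}=0):
  i=0: a_0=9, p_0 = 9*1 + 0 = 9, q_0 = 9*0 + 1 = 1.
  i=1: a_1=1, p_1 = 1*9 + 1 = 10, q_1 = 1*1 + 0 = 1.
  i=2: a_2=1, p_2 = 1*10 + 9 = 19, q_2 = 1*1 + 1 = 2.
  i=3: a_3=2, p_3 = 2*19 + 10 = 48, q_3 = 2*2 + 1 = 5.
  i=4: a_4=4, p_4 = 4*48 + 19 = 211, q_4 = 4*5 + 2 = 22.
  i=5: a_5=2, p_5 = 2*211 + 48 = 470, q_5 = 2*22 + 5 = 49.
  i=6: a_6=1, p_6 = 1*470 + 211 = 681, q_6 = 1*49 + 22 = 71.
  i=7: a_7=1, p_7 = 1*681 + 470 = 1151, q_7 = 1*71 + 49 = 120.
Check: 1151^2 - 92*120^2 = 1324801 - 1324800 = 1, so (x, y) = (1151, 120) solves the equation, and by the theorem it is the least positive solution.

(x, y) = (1151, 120)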